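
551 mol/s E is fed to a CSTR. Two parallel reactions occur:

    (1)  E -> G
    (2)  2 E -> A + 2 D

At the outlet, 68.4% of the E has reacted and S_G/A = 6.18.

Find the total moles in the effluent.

Conversion of E: E consumed = 0.684 × 551 = 376.9 mol/s = 1ξ₁ + 2ξ₂.
Selectivity: 1ξ₁ / (1ξ₂) = 6.18 → ξ₁ = 6.18 ξ₂.
Substitute: (1·6.18 + 2) ξ₂ = 376.9 → ξ₂ = 46.07 mol/s, ξ₁ = 284.7 mol/s.
Outlet amounts (n = n₀ + Σ ν·ξ):
  E: 551 − 1(284.7) − 2(46.07) = 174.1
  G: 0 + 1(284.7) = 284.7
  A: 0 + 1(46.07) = 46.07
  D: 0 + 2(46.07) = 92.15
Total out = 174.1 + 284.7 + 46.07 + 92.15 = 597.1 mol/s.

597 mol/s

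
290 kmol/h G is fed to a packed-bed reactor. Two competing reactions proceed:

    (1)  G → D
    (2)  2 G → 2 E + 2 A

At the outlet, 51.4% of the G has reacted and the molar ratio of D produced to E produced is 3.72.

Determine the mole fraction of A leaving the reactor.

Conversion of G: G consumed = 0.514 × 290 = 149.1 kmol/h = 1ξ₁ + 2ξ₂.
Selectivity: 1ξ₁ / (2ξ₂) = 3.72 → ξ₁ = 7.44 ξ₂.
Substitute: (1·7.44 + 2) ξ₂ = 149.1 → ξ₂ = 15.79 kmol/h, ξ₁ = 117.5 kmol/h.
Outlet amounts (n = n₀ + Σ ν·ξ):
  G: 290 − 1(117.5) − 2(15.79) = 140.9
  D: 0 + 1(117.5) = 117.5
  E: 0 + 2(15.79) = 31.58
  A: 0 + 2(15.79) = 31.58
Total out = 321.6 kmol/h; y_A = 31.58 / 321.6 = 0.0982.

0.0982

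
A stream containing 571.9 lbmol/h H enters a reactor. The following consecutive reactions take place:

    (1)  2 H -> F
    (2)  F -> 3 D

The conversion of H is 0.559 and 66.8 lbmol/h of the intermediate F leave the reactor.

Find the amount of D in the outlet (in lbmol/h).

279 lbmol/h

Conversion of H: H consumed = 2ξ₁ = 0.559 × 571.9 → ξ₁ = 159.8 lbmol/h.
F balance: n_F = 0 + 1ξ₁ − 1ξ₂ = 66.8 → ξ₂ = (1·159.8 − 66.8)/1 = 93.05 lbmol/h.
Outlet amounts (n = n₀ + Σ ν·ξ):
  H: 571.9 − 2(159.8) = 252.2
  F: 0 + 1(159.8) − 1(93.05) = 66.8
  D: 0 + 3(93.05) = 279.1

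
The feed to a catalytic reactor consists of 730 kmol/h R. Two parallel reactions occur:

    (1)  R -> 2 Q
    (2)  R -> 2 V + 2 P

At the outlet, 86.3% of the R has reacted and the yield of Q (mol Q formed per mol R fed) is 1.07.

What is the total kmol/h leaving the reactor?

Yield of Q: 2ξ₁ / 730 = 1.07 → ξ₁ = 390.6 kmol/h.
Conversion of R: 1ξ₁ + 1ξ₂ = 0.863 × 730 = 630 → ξ₂ = 239.4 kmol/h.
Outlet amounts (n = n₀ + Σ ν·ξ):
  R: 730 − 1(390.6) − 1(239.4) = 100
  Q: 0 + 2(390.6) = 781.1
  V: 0 + 2(239.4) = 478.9
  P: 0 + 2(239.4) = 478.9
Total out = 100 + 781.1 + 478.9 + 478.9 = 1839 kmol/h.

1840 kmol/h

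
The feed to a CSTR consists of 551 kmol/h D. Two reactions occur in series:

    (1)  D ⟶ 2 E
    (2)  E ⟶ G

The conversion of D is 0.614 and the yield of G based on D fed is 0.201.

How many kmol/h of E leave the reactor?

566 kmol/h

Conversion of D: D consumed = 1ξ₁ = 0.614 × 551 → ξ₁ = 338.3 kmol/h.
Yield of G: 1ξ₂ / 551 = 0.201 → ξ₂ = 110.8 kmol/h.
Outlet amounts (n = n₀ + Σ ν·ξ):
  D: 551 − 1(338.3) = 212.7
  E: 0 + 2(338.3) − 1(110.8) = 565.9
  G: 0 + 1(110.8) = 110.8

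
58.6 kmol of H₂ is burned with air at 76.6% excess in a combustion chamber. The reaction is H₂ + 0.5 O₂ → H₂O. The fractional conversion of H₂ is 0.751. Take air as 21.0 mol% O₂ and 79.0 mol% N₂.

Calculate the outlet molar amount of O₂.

29.7 kmol

Stoichiometric O₂ = 0.5 × 58.6 = 29.3 kmol; O₂ fed = 29.3 × 1.766 = 51.74 kmol.
N₂ fed = 51.74 × 79/21 = 194.7 kmol.
Fuel reacted = 0.751 × 58.6 → ξ = 44.01 kmol.
Outlet (n = n₀ + ν ξ):
  H₂: 58.6 − 1(44.01) = 14.59
  O₂: 51.74 − 0.5(44.01) = 29.74
  N₂: 194.7 (inert)
  H₂O: 0 + 1(44.01) = 44.01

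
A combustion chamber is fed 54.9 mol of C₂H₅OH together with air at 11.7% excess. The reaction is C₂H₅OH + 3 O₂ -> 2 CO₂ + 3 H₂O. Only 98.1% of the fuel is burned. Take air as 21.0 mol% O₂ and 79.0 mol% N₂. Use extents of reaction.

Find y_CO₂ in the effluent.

0.109

Stoichiometric O₂ = 3 × 54.9 = 164.7 mol; O₂ fed = 164.7 × 1.117 = 184 mol.
N₂ fed = 184 × 79/21 = 692.1 mol.
Fuel reacted = 0.981 × 54.9 → ξ = 53.86 mol.
Outlet (n = n₀ + ν ξ):
  C₂H₅OH: 54.9 − 1(53.86) = 1.043
  O₂: 184 − 3(53.86) = 22.4
  N₂: 692.1 (inert)
  CO₂: 0 + 2(53.86) = 107.7
  H₂O: 0 + 3(53.86) = 161.6
Total out = 984.8 mol; y_CO₂ = 107.7 / 984.8 = 0.1094.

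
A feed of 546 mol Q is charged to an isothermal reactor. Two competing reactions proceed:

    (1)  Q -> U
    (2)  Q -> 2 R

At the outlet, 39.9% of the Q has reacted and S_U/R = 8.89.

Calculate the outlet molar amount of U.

206 mol

Conversion of Q: Q consumed = 0.399 × 546 = 217.9 mol = 1ξ₁ + 1ξ₂.
Selectivity: 1ξ₁ / (2ξ₂) = 8.89 → ξ₁ = 17.78 ξ₂.
Substitute: (1·17.78 + 1) ξ₂ = 217.9 → ξ₂ = 11.6 mol, ξ₁ = 206.3 mol.
Outlet amounts (n = n₀ + Σ ν·ξ):
  Q: 546 − 1(206.3) − 1(11.6) = 328.1
  U: 0 + 1(206.3) = 206.3
  R: 0 + 2(11.6) = 23.2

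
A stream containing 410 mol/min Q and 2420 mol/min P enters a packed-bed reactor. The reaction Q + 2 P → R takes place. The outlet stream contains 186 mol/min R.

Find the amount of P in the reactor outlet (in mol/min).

2050 mol/min

For R: n = n₀ + 1ξ → 186 = 0 + 1ξ, giving ξ = 186 mol/min.
Outlet amounts (n = n₀ + ν ξ):
  Q: 410 − 1(186) = 224
  P: 2420 − 2(186) = 2048
  R: 0 + 1(186) = 186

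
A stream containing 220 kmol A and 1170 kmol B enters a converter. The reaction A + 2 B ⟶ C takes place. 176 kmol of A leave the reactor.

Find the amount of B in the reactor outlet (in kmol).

1080 kmol

For A: n = n₀ − 1ξ → 176 = 220 − 1ξ, giving ξ = 44 kmol.
Outlet amounts (n = n₀ + ν ξ):
  A: 220 − 1(44) = 176
  B: 1170 − 2(44) = 1082
  C: 0 + 1(44) = 44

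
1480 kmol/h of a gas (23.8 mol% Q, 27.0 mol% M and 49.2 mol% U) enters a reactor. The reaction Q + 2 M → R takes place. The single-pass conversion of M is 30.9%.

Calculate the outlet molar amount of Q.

M reacted = 0.309 × 399.6 = 123.5 kmol/h; ν_M = −2, so ξ = 123.5/2 = 61.74 kmol/h.
Outlet amounts (n = n₀ + ν ξ):
  Q: 352.2 − 1(61.74) = 290.5
  M: 399.6 − 2(61.74) = 276.1
  R: 0 + 1(61.74) = 61.74
  U: 728.2 (inert)

291 kmol/h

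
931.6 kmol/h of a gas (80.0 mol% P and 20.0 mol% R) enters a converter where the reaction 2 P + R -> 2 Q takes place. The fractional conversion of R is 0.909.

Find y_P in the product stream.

R reacted = 0.909 × 186.3 = 169.4 kmol/h; ν_R = −1, so ξ = 169.4/1 = 169.4 kmol/h.
Outlet amounts (n = n₀ + ν ξ):
  P: 745.3 − 2(169.4) = 406.6
  R: 186.3 − 1(169.4) = 16.96
  Q: 0 + 2(169.4) = 338.7
Total out = 762.2 kmol/h; y_P = 406.6 / 762.2 = 0.5334.

0.533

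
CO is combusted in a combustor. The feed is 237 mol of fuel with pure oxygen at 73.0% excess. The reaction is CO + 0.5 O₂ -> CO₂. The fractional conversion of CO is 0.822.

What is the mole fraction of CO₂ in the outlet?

Stoichiometric O₂ = 0.5 × 237 = 118.5 mol; O₂ fed = 118.5 × 1.730 = 205 mol.
Fuel reacted = 0.822 × 237 → ξ = 194.8 mol.
Outlet (n = n₀ + ν ξ):
  CO: 237 − 1(194.8) = 42.19
  O₂: 205 − 0.5(194.8) = 107.6
  CO₂: 0 + 1(194.8) = 194.8
Total out = 344.6 mol; y_CO₂ = 194.8 / 344.6 = 0.5653.

0.565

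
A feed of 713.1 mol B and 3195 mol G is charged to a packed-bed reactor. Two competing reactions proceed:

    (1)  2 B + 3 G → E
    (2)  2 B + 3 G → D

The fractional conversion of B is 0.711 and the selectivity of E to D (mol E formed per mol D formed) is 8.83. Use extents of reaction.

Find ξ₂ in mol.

ξ₂ = 25.8 mol

Conversion of B: B consumed = 0.711 × 713.1 = 507 mol = 2ξ₁ + 2ξ₂.
Selectivity: 1ξ₁ / (1ξ₂) = 8.83 → ξ₁ = 8.83 ξ₂.
Substitute: (2·8.83 + 2) ξ₂ = 507 → ξ₂ = 25.79 mol, ξ₁ = 227.7 mol.
Outlet amounts (n = n₀ + Σ ν·ξ):
  B: 713.1 − 2(227.7) − 2(25.79) = 206.1
  G: 3195 − 3(227.7) − 3(25.79) = 2434
  E: 0 + 1(227.7) = 227.7
  D: 0 + 1(25.79) = 25.79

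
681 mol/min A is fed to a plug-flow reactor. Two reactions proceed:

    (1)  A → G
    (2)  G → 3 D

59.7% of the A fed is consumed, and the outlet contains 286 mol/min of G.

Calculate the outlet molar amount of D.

Conversion of A: A consumed = 1ξ₁ = 0.597 × 681 → ξ₁ = 406.6 mol/min.
G balance: n_G = 0 + 1ξ₁ − 1ξ₂ = 286 → ξ₂ = (1·406.6 − 286)/1 = 120.6 mol/min.
Outlet amounts (n = n₀ + Σ ν·ξ):
  A: 681 − 1(406.6) = 274.4
  G: 0 + 1(406.6) − 1(120.6) = 286
  D: 0 + 3(120.6) = 361.7

362 mol/min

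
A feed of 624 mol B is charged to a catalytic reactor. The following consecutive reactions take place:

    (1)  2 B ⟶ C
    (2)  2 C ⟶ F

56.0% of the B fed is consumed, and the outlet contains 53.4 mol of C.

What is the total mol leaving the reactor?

389 mol

Conversion of B: B consumed = 2ξ₁ = 0.56 × 624 → ξ₁ = 174.7 mol.
C balance: n_C = 0 + 1ξ₁ − 2ξ₂ = 53.4 → ξ₂ = (1·174.7 − 53.4)/2 = 60.66 mol.
Outlet amounts (n = n₀ + Σ ν·ξ):
  B: 624 − 2(174.7) = 274.6
  C: 0 + 1(174.7) − 2(60.66) = 53.4
  F: 0 + 1(60.66) = 60.66
Total out = 274.6 + 53.4 + 60.66 = 388.6 mol.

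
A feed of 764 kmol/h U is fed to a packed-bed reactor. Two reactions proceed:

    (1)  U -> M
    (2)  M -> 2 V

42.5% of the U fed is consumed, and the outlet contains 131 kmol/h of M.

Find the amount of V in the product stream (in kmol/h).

387 kmol/h

Conversion of U: U consumed = 1ξ₁ = 0.425 × 764 → ξ₁ = 324.7 kmol/h.
M balance: n_M = 0 + 1ξ₁ − 1ξ₂ = 131 → ξ₂ = (1·324.7 − 131)/1 = 193.7 kmol/h.
Outlet amounts (n = n₀ + Σ ν·ξ):
  U: 764 − 1(324.7) = 439.3
  M: 0 + 1(324.7) − 1(193.7) = 131
  V: 0 + 2(193.7) = 387.4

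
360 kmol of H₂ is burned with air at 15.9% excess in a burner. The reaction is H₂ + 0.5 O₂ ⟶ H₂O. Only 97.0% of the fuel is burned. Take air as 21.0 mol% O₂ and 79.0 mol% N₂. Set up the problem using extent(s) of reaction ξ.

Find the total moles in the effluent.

1180 kmol

Stoichiometric O₂ = 0.5 × 360 = 180 kmol; O₂ fed = 180 × 1.159 = 208.6 kmol.
N₂ fed = 208.6 × 79/21 = 784.8 kmol.
Fuel reacted = 0.97 × 360 → ξ = 349.2 kmol.
Outlet (n = n₀ + ν ξ):
  H₂: 360 − 1(349.2) = 10.8
  O₂: 208.6 − 0.5(349.2) = 34.02
  N₂: 784.8 (inert)
  H₂O: 0 + 1(349.2) = 349.2
Total out = 10.8 + 34.02 + 784.8 + 349.2 = 1179 kmol.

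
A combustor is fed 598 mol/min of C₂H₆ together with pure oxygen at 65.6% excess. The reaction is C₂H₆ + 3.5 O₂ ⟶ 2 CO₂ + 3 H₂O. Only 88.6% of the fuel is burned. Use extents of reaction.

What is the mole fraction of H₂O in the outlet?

Stoichiometric O₂ = 3.5 × 598 = 2093 mol/min; O₂ fed = 2093 × 1.656 = 3466 mol/min.
Fuel reacted = 0.886 × 598 → ξ = 529.8 mol/min.
Outlet (n = n₀ + ν ξ):
  C₂H₆: 598 − 1(529.8) = 68.17
  O₂: 3466 − 3.5(529.8) = 1612
  CO₂: 0 + 2(529.8) = 1060
  H₂O: 0 + 3(529.8) = 1589
Total out = 4329 mol/min; y_H₂O = 1589 / 4329 = 0.3672.

0.367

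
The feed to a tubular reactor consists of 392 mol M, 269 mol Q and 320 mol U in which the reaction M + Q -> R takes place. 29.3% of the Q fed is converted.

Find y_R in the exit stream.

Q reacted = 0.293 × 269 = 78.82 mol; ν_Q = −1, so ξ = 78.82/1 = 78.82 mol.
Outlet amounts (n = n₀ + ν ξ):
  M: 392 − 1(78.82) = 313.2
  Q: 269 − 1(78.82) = 190.2
  R: 0 + 1(78.82) = 78.82
  U: 320 (inert)
Total out = 902.2 mol; y_R = 78.82 / 902.2 = 0.08736.

0.0874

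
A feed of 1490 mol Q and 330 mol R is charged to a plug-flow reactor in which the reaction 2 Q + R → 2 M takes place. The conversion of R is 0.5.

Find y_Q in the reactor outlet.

R reacted = 0.5 × 330 = 165 mol; ν_R = −1, so ξ = 165/1 = 165 mol.
Outlet amounts (n = n₀ + ν ξ):
  Q: 1490 − 2(165) = 1160
  R: 330 − 1(165) = 165
  M: 0 + 2(165) = 330
Total out = 1655 mol; y_Q = 1160 / 1655 = 0.7009.

0.701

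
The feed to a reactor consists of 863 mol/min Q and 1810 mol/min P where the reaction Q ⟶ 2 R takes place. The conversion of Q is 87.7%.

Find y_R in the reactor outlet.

0.441

Q reacted = 0.877 × 863 = 756.9 mol/min; ν_Q = −1, so ξ = 756.9/1 = 756.9 mol/min.
Outlet amounts (n = n₀ + ν ξ):
  Q: 863 − 1(756.9) = 106.1
  R: 0 + 2(756.9) = 1514
  P: 1810 (inert)
Total out = 3430 mol/min; y_R = 1514 / 3430 = 0.4413.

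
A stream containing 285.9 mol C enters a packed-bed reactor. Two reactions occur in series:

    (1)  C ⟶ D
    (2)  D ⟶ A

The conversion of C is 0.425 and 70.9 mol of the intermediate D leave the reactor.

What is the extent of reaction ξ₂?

ξ₂ = 50.6 mol

Conversion of C: C consumed = 1ξ₁ = 0.425 × 285.9 → ξ₁ = 121.5 mol.
D balance: n_D = 0 + 1ξ₁ − 1ξ₂ = 70.9 → ξ₂ = (1·121.5 − 70.9)/1 = 50.61 mol.
Outlet amounts (n = n₀ + Σ ν·ξ):
  C: 285.9 − 1(121.5) = 164.4
  D: 0 + 1(121.5) − 1(50.61) = 70.9
  A: 0 + 1(50.61) = 50.61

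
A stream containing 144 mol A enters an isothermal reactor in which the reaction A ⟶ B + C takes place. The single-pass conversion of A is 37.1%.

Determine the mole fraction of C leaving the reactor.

A reacted = 0.371 × 144 = 53.42 mol; ν_A = −1, so ξ = 53.42/1 = 53.42 mol.
Outlet amounts (n = n₀ + ν ξ):
  A: 144 − 1(53.42) = 90.58
  B: 0 + 1(53.42) = 53.42
  C: 0 + 1(53.42) = 53.42
Total out = 197.4 mol; y_C = 53.42 / 197.4 = 0.2706.

0.271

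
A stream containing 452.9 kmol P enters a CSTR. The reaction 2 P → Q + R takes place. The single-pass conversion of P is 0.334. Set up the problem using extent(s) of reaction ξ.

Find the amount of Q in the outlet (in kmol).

75.6 kmol

P reacted = 0.334 × 452.9 = 151.3 kmol; ν_P = −2, so ξ = 151.3/2 = 75.63 kmol.
Outlet amounts (n = n₀ + ν ξ):
  P: 452.9 − 2(75.63) = 301.6
  Q: 0 + 1(75.63) = 75.63
  R: 0 + 1(75.63) = 75.63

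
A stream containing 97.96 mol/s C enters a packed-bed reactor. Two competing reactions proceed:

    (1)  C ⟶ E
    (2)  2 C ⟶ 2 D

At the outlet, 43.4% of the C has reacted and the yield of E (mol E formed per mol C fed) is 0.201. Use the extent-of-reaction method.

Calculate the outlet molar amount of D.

Yield of E: 1ξ₁ / 97.96 = 0.201 → ξ₁ = 19.69 mol/s.
Conversion of C: 1ξ₁ + 2ξ₂ = 0.434 × 97.96 = 42.51 → ξ₂ = 11.41 mol/s.
Outlet amounts (n = n₀ + Σ ν·ξ):
  C: 97.96 − 1(19.69) − 2(11.41) = 55.45
  E: 0 + 1(19.69) = 19.69
  D: 0 + 2(11.41) = 22.82

22.8 mol/s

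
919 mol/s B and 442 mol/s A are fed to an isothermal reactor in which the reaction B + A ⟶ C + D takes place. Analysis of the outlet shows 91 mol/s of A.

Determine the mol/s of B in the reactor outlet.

568 mol/s

For A: n = n₀ − 1ξ → 91 = 442 − 1ξ, giving ξ = 351 mol/s.
Outlet amounts (n = n₀ + ν ξ):
  B: 919 − 1(351) = 568
  A: 442 − 1(351) = 91
  C: 0 + 1(351) = 351
  D: 0 + 1(351) = 351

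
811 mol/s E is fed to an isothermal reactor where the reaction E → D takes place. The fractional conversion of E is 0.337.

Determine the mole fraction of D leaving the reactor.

E reacted = 0.337 × 811 = 273.3 mol/s; ν_E = −1, so ξ = 273.3/1 = 273.3 mol/s.
Outlet amounts (n = n₀ + ν ξ):
  E: 811 − 1(273.3) = 537.7
  D: 0 + 1(273.3) = 273.3
Total out = 811 mol/s; y_D = 273.3 / 811 = 0.337.

0.337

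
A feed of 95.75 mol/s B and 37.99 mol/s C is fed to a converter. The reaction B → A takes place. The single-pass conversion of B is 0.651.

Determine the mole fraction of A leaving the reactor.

0.466

B reacted = 0.651 × 95.75 = 62.33 mol/s; ν_B = −1, so ξ = 62.33/1 = 62.33 mol/s.
Outlet amounts (n = n₀ + ν ξ):
  B: 95.75 − 1(62.33) = 33.42
  A: 0 + 1(62.33) = 62.33
  C: 37.99 (inert)
Total out = 133.7 mol/s; y_A = 62.33 / 133.7 = 0.4661.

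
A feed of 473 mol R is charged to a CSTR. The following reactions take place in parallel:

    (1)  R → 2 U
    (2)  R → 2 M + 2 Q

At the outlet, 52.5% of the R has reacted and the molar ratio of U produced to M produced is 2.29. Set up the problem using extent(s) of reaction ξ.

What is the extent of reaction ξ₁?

ξ₁ = 173 mol

Conversion of R: R consumed = 0.525 × 473 = 248.3 mol = 1ξ₁ + 1ξ₂.
Selectivity: 2ξ₁ / (2ξ₂) = 2.29 → ξ₁ = 2.29 ξ₂.
Substitute: (1·2.29 + 1) ξ₂ = 248.3 → ξ₂ = 75.48 mol, ξ₁ = 172.8 mol.
Outlet amounts (n = n₀ + Σ ν·ξ):
  R: 473 − 1(172.8) − 1(75.48) = 224.7
  U: 0 + 2(172.8) = 345.7
  M: 0 + 2(75.48) = 151
  Q: 0 + 2(75.48) = 151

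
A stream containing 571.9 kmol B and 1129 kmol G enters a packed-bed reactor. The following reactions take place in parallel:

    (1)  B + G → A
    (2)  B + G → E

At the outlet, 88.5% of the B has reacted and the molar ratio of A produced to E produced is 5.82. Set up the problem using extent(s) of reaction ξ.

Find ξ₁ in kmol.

ξ₁ = 432 kmol

Conversion of B: B consumed = 0.885 × 571.9 = 506.1 kmol = 1ξ₁ + 1ξ₂.
Selectivity: 1ξ₁ / (1ξ₂) = 5.82 → ξ₁ = 5.82 ξ₂.
Substitute: (1·5.82 + 1) ξ₂ = 506.1 → ξ₂ = 74.21 kmol, ξ₁ = 431.9 kmol.
Outlet amounts (n = n₀ + Σ ν·ξ):
  B: 571.9 − 1(431.9) − 1(74.21) = 65.77
  G: 1129 − 1(431.9) − 1(74.21) = 622.9
  A: 0 + 1(431.9) = 431.9
  E: 0 + 1(74.21) = 74.21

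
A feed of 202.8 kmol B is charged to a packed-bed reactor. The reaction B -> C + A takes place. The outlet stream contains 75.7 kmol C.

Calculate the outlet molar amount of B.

For C: n = n₀ + 1ξ → 75.7 = 0 + 1ξ, giving ξ = 75.7 kmol.
Outlet amounts (n = n₀ + ν ξ):
  B: 202.8 − 1(75.7) = 127.1
  C: 0 + 1(75.7) = 75.7
  A: 0 + 1(75.7) = 75.7

127 kmol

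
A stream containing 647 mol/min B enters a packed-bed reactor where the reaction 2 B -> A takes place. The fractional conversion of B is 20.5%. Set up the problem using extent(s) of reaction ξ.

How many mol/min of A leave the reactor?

B reacted = 0.205 × 647 = 132.6 mol/min; ν_B = −2, so ξ = 132.6/2 = 66.32 mol/min.
Outlet amounts (n = n₀ + ν ξ):
  B: 647 − 2(66.32) = 514.4
  A: 0 + 1(66.32) = 66.32

66.3 mol/min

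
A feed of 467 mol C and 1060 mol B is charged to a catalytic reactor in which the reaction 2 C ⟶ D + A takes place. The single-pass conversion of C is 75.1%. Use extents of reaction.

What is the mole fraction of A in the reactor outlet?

0.115

C reacted = 0.751 × 467 = 350.7 mol; ν_C = −2, so ξ = 350.7/2 = 175.4 mol.
Outlet amounts (n = n₀ + ν ξ):
  C: 467 − 2(175.4) = 116.3
  D: 0 + 1(175.4) = 175.4
  A: 0 + 1(175.4) = 175.4
  B: 1060 (inert)
Total out = 1527 mol; y_A = 175.4 / 1527 = 0.1148.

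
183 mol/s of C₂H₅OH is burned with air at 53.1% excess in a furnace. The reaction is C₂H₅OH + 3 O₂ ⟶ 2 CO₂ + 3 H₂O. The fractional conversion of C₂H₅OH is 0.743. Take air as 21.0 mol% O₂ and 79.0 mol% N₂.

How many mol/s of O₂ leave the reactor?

Stoichiometric O₂ = 3 × 183 = 549 mol/s; O₂ fed = 549 × 1.531 = 840.5 mol/s.
N₂ fed = 840.5 × 79/21 = 3162 mol/s.
Fuel reacted = 0.743 × 183 → ξ = 136 mol/s.
Outlet (n = n₀ + ν ξ):
  C₂H₅OH: 183 − 1(136) = 47.03
  O₂: 840.5 − 3(136) = 432.6
  N₂: 3162 (inert)
  CO₂: 0 + 2(136) = 271.9
  H₂O: 0 + 3(136) = 407.9

433 mol/s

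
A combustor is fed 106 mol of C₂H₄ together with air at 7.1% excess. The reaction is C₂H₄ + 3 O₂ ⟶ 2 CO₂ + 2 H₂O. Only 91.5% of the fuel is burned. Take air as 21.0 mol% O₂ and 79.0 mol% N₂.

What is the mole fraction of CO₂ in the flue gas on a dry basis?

Stoichiometric O₂ = 3 × 106 = 318 mol; O₂ fed = 318 × 1.071 = 340.6 mol.
N₂ fed = 340.6 × 79/21 = 1281 mol.
Fuel reacted = 0.915 × 106 → ξ = 96.99 mol.
Outlet (n = n₀ + ν ξ):
  C₂H₄: 106 − 1(96.99) = 9.01
  O₂: 340.6 − 3(96.99) = 49.61
  N₂: 1281 (inert)
  CO₂: 0 + 2(96.99) = 194
  H₂O: 0 + 2(96.99) = 194
Dry total = 1534 mol; y_CO₂ (dry) = 194 / 1534 = 0.1265.

0.126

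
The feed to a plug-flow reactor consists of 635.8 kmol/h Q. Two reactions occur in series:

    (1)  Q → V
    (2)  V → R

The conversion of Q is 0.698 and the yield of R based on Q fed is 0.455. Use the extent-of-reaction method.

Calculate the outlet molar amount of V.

154 kmol/h

Conversion of Q: Q consumed = 1ξ₁ = 0.698 × 635.8 → ξ₁ = 443.8 kmol/h.
Yield of R: 1ξ₂ / 635.8 = 0.455 → ξ₂ = 289.3 kmol/h.
Outlet amounts (n = n₀ + Σ ν·ξ):
  Q: 635.8 − 1(443.8) = 192
  V: 0 + 1(443.8) − 1(289.3) = 154.5
  R: 0 + 1(289.3) = 289.3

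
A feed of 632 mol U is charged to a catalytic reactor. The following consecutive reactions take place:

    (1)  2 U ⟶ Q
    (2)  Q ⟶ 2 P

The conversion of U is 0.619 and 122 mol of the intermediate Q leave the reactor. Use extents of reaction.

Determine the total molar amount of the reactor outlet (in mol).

Conversion of U: U consumed = 2ξ₁ = 0.619 × 632 → ξ₁ = 195.6 mol.
Q balance: n_Q = 0 + 1ξ₁ − 1ξ₂ = 122 → ξ₂ = (1·195.6 − 122)/1 = 73.6 mol.
Outlet amounts (n = n₀ + Σ ν·ξ):
  U: 632 − 2(195.6) = 240.8
  Q: 0 + 1(195.6) − 1(73.6) = 122
  P: 0 + 2(73.6) = 147.2
Total out = 240.8 + 122 + 147.2 = 510 mol.

510 mol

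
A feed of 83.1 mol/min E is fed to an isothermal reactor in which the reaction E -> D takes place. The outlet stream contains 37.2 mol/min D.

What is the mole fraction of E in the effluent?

For D: n = n₀ + 1ξ → 37.2 = 0 + 1ξ, giving ξ = 37.2 mol/min.
Outlet amounts (n = n₀ + ν ξ):
  E: 83.1 − 1(37.2) = 45.9
  D: 0 + 1(37.2) = 37.2
Total out = 83.1 mol/min; y_E = 45.9 / 83.1 = 0.5523.

0.552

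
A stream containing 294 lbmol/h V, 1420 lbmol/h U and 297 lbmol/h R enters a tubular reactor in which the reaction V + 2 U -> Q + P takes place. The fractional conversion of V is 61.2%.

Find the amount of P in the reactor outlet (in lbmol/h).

180 lbmol/h

V reacted = 0.612 × 294 = 179.9 lbmol/h; ν_V = −1, so ξ = 179.9/1 = 179.9 lbmol/h.
Outlet amounts (n = n₀ + ν ξ):
  V: 294 − 1(179.9) = 114.1
  U: 1420 − 2(179.9) = 1060
  Q: 0 + 1(179.9) = 179.9
  P: 0 + 1(179.9) = 179.9
  R: 297 (inert)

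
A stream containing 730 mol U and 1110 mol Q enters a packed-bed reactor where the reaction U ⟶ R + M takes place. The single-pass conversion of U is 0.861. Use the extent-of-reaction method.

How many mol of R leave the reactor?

629 mol

U reacted = 0.861 × 730 = 628.5 mol; ν_U = −1, so ξ = 628.5/1 = 628.5 mol.
Outlet amounts (n = n₀ + ν ξ):
  U: 730 − 1(628.5) = 101.5
  R: 0 + 1(628.5) = 628.5
  M: 0 + 1(628.5) = 628.5
  Q: 1110 (inert)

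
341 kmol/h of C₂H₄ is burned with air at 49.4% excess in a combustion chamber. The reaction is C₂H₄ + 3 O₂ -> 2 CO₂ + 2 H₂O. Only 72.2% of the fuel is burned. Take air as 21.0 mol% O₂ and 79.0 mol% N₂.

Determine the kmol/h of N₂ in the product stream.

Stoichiometric O₂ = 3 × 341 = 1023 kmol/h; O₂ fed = 1023 × 1.494 = 1528 kmol/h.
N₂ fed = 1528 × 79/21 = 5750 kmol/h.
Fuel reacted = 0.722 × 341 → ξ = 246.2 kmol/h.
Outlet (n = n₀ + ν ξ):
  C₂H₄: 341 − 1(246.2) = 94.8
  O₂: 1528 − 3(246.2) = 789.8
  N₂: 5750 (inert)
  CO₂: 0 + 2(246.2) = 492.4
  H₂O: 0 + 2(246.2) = 492.4

5750 kmol/h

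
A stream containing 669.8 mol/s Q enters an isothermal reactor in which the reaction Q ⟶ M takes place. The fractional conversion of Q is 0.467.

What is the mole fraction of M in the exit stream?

Q reacted = 0.467 × 669.8 = 312.8 mol/s; ν_Q = −1, so ξ = 312.8/1 = 312.8 mol/s.
Outlet amounts (n = n₀ + ν ξ):
  Q: 669.8 − 1(312.8) = 357
  M: 0 + 1(312.8) = 312.8
Total out = 669.8 mol/s; y_M = 312.8 / 669.8 = 0.467.

0.467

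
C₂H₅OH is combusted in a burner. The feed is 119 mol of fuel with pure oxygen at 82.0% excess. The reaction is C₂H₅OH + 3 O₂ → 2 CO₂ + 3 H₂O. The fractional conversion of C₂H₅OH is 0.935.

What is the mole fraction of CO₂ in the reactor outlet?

Stoichiometric O₂ = 3 × 119 = 357 mol; O₂ fed = 357 × 1.820 = 649.7 mol.
Fuel reacted = 0.935 × 119 → ξ = 111.3 mol.
Outlet (n = n₀ + ν ξ):
  C₂H₅OH: 119 − 1(111.3) = 7.735
  O₂: 649.7 − 3(111.3) = 315.9
  CO₂: 0 + 2(111.3) = 222.5
  H₂O: 0 + 3(111.3) = 333.8
Total out = 880 mol; y_CO₂ = 222.5 / 880 = 0.2529.

0.253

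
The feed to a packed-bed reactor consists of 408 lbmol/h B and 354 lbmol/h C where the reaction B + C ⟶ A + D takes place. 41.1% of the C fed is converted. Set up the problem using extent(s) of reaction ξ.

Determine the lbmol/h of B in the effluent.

C reacted = 0.411 × 354 = 145.5 lbmol/h; ν_C = −1, so ξ = 145.5/1 = 145.5 lbmol/h.
Outlet amounts (n = n₀ + ν ξ):
  B: 408 − 1(145.5) = 262.5
  C: 354 − 1(145.5) = 208.5
  A: 0 + 1(145.5) = 145.5
  D: 0 + 1(145.5) = 145.5

263 lbmol/h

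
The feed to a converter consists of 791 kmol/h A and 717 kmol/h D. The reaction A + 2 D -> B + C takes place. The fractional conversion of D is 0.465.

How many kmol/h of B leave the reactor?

D reacted = 0.465 × 717 = 333.4 kmol/h; ν_D = −2, so ξ = 333.4/2 = 166.7 kmol/h.
Outlet amounts (n = n₀ + ν ξ):
  A: 791 − 1(166.7) = 624.3
  D: 717 − 2(166.7) = 383.6
  B: 0 + 1(166.7) = 166.7
  C: 0 + 1(166.7) = 166.7

167 kmol/h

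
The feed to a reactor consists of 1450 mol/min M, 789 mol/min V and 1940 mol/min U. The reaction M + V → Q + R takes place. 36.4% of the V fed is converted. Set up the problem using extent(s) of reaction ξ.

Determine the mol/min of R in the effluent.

287 mol/min

V reacted = 0.364 × 789 = 287.2 mol/min; ν_V = −1, so ξ = 287.2/1 = 287.2 mol/min.
Outlet amounts (n = n₀ + ν ξ):
  M: 1450 − 1(287.2) = 1163
  V: 789 − 1(287.2) = 501.8
  Q: 0 + 1(287.2) = 287.2
  R: 0 + 1(287.2) = 287.2
  U: 1940 (inert)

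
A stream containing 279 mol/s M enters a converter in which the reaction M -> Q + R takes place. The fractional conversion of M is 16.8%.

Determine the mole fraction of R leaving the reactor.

M reacted = 0.168 × 279 = 46.87 mol/s; ν_M = −1, so ξ = 46.87/1 = 46.87 mol/s.
Outlet amounts (n = n₀ + ν ξ):
  M: 279 − 1(46.87) = 232.1
  Q: 0 + 1(46.87) = 46.87
  R: 0 + 1(46.87) = 46.87
Total out = 325.9 mol/s; y_R = 46.87 / 325.9 = 0.1438.

0.144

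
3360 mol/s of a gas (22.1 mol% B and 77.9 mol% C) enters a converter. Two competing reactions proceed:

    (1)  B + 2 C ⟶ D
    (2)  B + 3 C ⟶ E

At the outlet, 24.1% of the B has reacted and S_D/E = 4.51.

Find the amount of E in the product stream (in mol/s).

32.5 mol/s

Conversion of B: B consumed = 0.241 × 742.6 = 179 mol/s = 1ξ₁ + 1ξ₂.
Selectivity: 1ξ₁ / (1ξ₂) = 4.51 → ξ₁ = 4.51 ξ₂.
Substitute: (1·4.51 + 1) ξ₂ = 179 → ξ₂ = 32.48 mol/s, ξ₁ = 146.5 mol/s.
Outlet amounts (n = n₀ + Σ ν·ξ):
  B: 742.6 − 1(146.5) − 1(32.48) = 563.6
  C: 2617 − 2(146.5) − 3(32.48) = 2227
  D: 0 + 1(146.5) = 146.5
  E: 0 + 1(32.48) = 32.48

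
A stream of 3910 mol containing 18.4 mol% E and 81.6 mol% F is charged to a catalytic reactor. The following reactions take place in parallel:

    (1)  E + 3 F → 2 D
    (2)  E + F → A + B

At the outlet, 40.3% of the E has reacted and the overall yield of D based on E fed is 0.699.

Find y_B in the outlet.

Yield of D: 2ξ₁ / 719.4 = 0.699 → ξ₁ = 251.4 mol.
Conversion of E: 1ξ₁ + 1ξ₂ = 0.403 × 719.4 = 289.9 → ξ₂ = 38.49 mol.
Outlet amounts (n = n₀ + Σ ν·ξ):
  E: 719.4 − 1(251.4) − 1(38.49) = 429.5
  F: 3191 − 3(251.4) − 1(38.49) = 2398
  D: 0 + 2(251.4) = 502.9
  A: 0 + 1(38.49) = 38.49
  B: 0 + 1(38.49) = 38.49
Total out = 3407 mol; y_B = 38.49 / 3407 = 0.0113.

0.0113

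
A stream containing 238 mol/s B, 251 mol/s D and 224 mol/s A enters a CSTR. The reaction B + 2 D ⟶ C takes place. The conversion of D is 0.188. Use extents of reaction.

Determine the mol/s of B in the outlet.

D reacted = 0.188 × 251 = 47.19 mol/s; ν_D = −2, so ξ = 47.19/2 = 23.59 mol/s.
Outlet amounts (n = n₀ + ν ξ):
  B: 238 − 1(23.59) = 214.4
  D: 251 − 2(23.59) = 203.8
  C: 0 + 1(23.59) = 23.59
  A: 224 (inert)

214 mol/s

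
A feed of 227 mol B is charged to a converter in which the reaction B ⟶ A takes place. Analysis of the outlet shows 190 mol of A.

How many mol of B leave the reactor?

For A: n = n₀ + 1ξ → 190 = 0 + 1ξ, giving ξ = 190 mol.
Outlet amounts (n = n₀ + ν ξ):
  B: 227 − 1(190) = 37
  A: 0 + 1(190) = 190

37 mol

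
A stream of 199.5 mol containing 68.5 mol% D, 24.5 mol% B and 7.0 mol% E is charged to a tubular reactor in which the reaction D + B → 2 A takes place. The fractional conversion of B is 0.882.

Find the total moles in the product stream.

200 mol

B reacted = 0.882 × 48.88 = 43.11 mol; ν_B = −1, so ξ = 43.11/1 = 43.11 mol.
Outlet amounts (n = n₀ + ν ξ):
  D: 136.7 − 1(43.11) = 93.55
  B: 48.88 − 1(43.11) = 5.768
  A: 0 + 2(43.11) = 86.22
  E: 13.96 (inert)
Total out = 93.55 + 5.768 + 86.22 + 13.96 = 199.5 mol.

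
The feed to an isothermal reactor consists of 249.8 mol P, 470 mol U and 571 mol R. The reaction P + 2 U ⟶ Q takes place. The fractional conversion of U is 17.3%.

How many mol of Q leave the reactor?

40.7 mol

U reacted = 0.173 × 470 = 81.31 mol; ν_U = −2, so ξ = 81.31/2 = 40.65 mol.
Outlet amounts (n = n₀ + ν ξ):
  P: 249.8 − 1(40.65) = 209.1
  U: 470 − 2(40.65) = 388.7
  Q: 0 + 1(40.65) = 40.65
  R: 571 (inert)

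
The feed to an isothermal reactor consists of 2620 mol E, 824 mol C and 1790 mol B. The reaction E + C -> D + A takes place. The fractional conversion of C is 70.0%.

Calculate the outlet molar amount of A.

C reacted = 0.7 × 824 = 576.8 mol; ν_C = −1, so ξ = 576.8/1 = 576.8 mol.
Outlet amounts (n = n₀ + ν ξ):
  E: 2620 − 1(576.8) = 2043
  C: 824 − 1(576.8) = 247.2
  D: 0 + 1(576.8) = 576.8
  A: 0 + 1(576.8) = 576.8
  B: 1790 (inert)

577 mol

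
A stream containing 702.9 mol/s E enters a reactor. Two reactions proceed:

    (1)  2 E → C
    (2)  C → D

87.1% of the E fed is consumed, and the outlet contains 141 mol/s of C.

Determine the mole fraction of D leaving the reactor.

Conversion of E: E consumed = 2ξ₁ = 0.871 × 702.9 → ξ₁ = 306.1 mol/s.
C balance: n_C = 0 + 1ξ₁ − 1ξ₂ = 141 → ξ₂ = (1·306.1 − 141)/1 = 165.1 mol/s.
Outlet amounts (n = n₀ + Σ ν·ξ):
  E: 702.9 − 2(306.1) = 90.67
  C: 0 + 1(306.1) − 1(165.1) = 141
  D: 0 + 1(165.1) = 165.1
Total out = 396.8 mol/s; y_D = 165.1 / 396.8 = 0.4161.

0.416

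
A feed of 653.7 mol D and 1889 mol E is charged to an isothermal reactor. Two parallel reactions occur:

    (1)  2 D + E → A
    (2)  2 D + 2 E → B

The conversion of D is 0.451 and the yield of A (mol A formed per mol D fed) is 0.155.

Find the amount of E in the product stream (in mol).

1700 mol

Yield of A: 1ξ₁ / 653.7 = 0.155 → ξ₁ = 101.3 mol.
Conversion of D: 2ξ₁ + 2ξ₂ = 0.451 × 653.7 = 294.8 → ξ₂ = 46.09 mol.
Outlet amounts (n = n₀ + Σ ν·ξ):
  D: 653.7 − 2(101.3) − 2(46.09) = 358.9
  E: 1889 − 1(101.3) − 2(46.09) = 1696
  A: 0 + 1(101.3) = 101.3
  B: 0 + 1(46.09) = 46.09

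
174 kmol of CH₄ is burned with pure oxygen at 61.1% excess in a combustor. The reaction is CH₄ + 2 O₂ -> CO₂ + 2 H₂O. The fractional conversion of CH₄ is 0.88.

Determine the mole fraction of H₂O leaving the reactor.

0.417

Stoichiometric O₂ = 2 × 174 = 348 kmol; O₂ fed = 348 × 1.611 = 560.6 kmol.
Fuel reacted = 0.88 × 174 → ξ = 153.1 kmol.
Outlet (n = n₀ + ν ξ):
  CH₄: 174 − 1(153.1) = 20.88
  O₂: 560.6 − 2(153.1) = 254.4
  CO₂: 0 + 1(153.1) = 153.1
  H₂O: 0 + 2(153.1) = 306.2
Total out = 734.6 kmol; y_H₂O = 306.2 / 734.6 = 0.4169.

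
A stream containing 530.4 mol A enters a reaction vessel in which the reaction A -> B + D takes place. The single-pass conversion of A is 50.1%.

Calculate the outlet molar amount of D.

A reacted = 0.501 × 530.4 = 265.7 mol; ν_A = −1, so ξ = 265.7/1 = 265.7 mol.
Outlet amounts (n = n₀ + ν ξ):
  A: 530.4 − 1(265.7) = 264.7
  B: 0 + 1(265.7) = 265.7
  D: 0 + 1(265.7) = 265.7

266 mol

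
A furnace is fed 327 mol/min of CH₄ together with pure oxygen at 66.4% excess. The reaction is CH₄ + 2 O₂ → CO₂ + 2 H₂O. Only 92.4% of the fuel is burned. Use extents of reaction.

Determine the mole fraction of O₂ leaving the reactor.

Stoichiometric O₂ = 2 × 327 = 654 mol/min; O₂ fed = 654 × 1.664 = 1088 mol/min.
Fuel reacted = 0.924 × 327 → ξ = 302.1 mol/min.
Outlet (n = n₀ + ν ξ):
  CH₄: 327 − 1(302.1) = 24.85
  O₂: 1088 − 2(302.1) = 484
  CO₂: 0 + 1(302.1) = 302.1
  H₂O: 0 + 2(302.1) = 604.3
Total out = 1415 mol/min; y_O₂ = 484 / 1415 = 0.342.

0.342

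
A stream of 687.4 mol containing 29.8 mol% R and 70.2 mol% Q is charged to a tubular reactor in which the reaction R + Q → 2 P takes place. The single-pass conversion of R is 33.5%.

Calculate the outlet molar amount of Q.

R reacted = 0.335 × 204.8 = 68.62 mol; ν_R = −1, so ξ = 68.62/1 = 68.62 mol.
Outlet amounts (n = n₀ + ν ξ):
  R: 204.8 − 1(68.62) = 136.2
  Q: 482.6 − 1(68.62) = 413.9
  P: 0 + 2(68.62) = 137.2

414 mol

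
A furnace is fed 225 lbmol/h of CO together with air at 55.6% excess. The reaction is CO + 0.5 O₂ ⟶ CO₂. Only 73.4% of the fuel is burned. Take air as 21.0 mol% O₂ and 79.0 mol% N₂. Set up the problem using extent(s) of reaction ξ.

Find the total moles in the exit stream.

Stoichiometric O₂ = 0.5 × 225 = 112.5 lbmol/h; O₂ fed = 112.5 × 1.556 = 175.1 lbmol/h.
N₂ fed = 175.1 × 79/21 = 658.5 lbmol/h.
Fuel reacted = 0.734 × 225 → ξ = 165.2 lbmol/h.
Outlet (n = n₀ + ν ξ):
  CO: 225 − 1(165.2) = 59.85
  O₂: 175.1 − 0.5(165.2) = 92.48
  N₂: 658.5 (inert)
  CO₂: 0 + 1(165.2) = 165.2
Total out = 59.85 + 92.48 + 658.5 + 165.2 = 976 lbmol/h.

976 lbmol/h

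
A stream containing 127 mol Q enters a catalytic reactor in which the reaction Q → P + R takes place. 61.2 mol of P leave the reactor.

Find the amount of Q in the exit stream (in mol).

For P: n = n₀ + 1ξ → 61.2 = 0 + 1ξ, giving ξ = 61.2 mol.
Outlet amounts (n = n₀ + ν ξ):
  Q: 127 − 1(61.2) = 65.8
  P: 0 + 1(61.2) = 61.2
  R: 0 + 1(61.2) = 61.2

65.8 mol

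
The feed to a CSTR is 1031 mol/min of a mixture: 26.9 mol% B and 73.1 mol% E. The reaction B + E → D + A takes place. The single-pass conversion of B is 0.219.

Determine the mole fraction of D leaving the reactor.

0.0589

B reacted = 0.219 × 277.3 = 60.74 mol/min; ν_B = −1, so ξ = 60.74/1 = 60.74 mol/min.
Outlet amounts (n = n₀ + ν ξ):
  B: 277.3 − 1(60.74) = 216.6
  E: 753.7 − 1(60.74) = 692.9
  D: 0 + 1(60.74) = 60.74
  A: 0 + 1(60.74) = 60.74
Total out = 1031 mol/min; y_D = 60.74 / 1031 = 0.05891.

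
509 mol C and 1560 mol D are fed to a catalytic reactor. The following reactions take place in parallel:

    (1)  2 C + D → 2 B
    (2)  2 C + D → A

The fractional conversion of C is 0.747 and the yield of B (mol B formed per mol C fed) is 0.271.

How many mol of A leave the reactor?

Yield of B: 2ξ₁ / 509 = 0.271 → ξ₁ = 68.97 mol.
Conversion of C: 2ξ₁ + 2ξ₂ = 0.747 × 509 = 380.2 → ξ₂ = 121.1 mol.
Outlet amounts (n = n₀ + Σ ν·ξ):
  C: 509 − 2(68.97) − 2(121.1) = 128.8
  D: 1560 − 1(68.97) − 1(121.1) = 1370
  B: 0 + 2(68.97) = 137.9
  A: 0 + 1(121.1) = 121.1

121 mol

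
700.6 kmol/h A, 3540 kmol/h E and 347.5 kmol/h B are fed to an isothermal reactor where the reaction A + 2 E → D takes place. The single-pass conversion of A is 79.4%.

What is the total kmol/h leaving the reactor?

A reacted = 0.794 × 700.6 = 556.3 kmol/h; ν_A = −1, so ξ = 556.3/1 = 556.3 kmol/h.
Outlet amounts (n = n₀ + ν ξ):
  A: 700.6 − 1(556.3) = 144.3
  E: 3540 − 2(556.3) = 2427
  D: 0 + 1(556.3) = 556.3
  B: 347.5 (inert)
Total out = 144.3 + 2427 + 556.3 + 347.5 = 3476 kmol/h.

3480 kmol/h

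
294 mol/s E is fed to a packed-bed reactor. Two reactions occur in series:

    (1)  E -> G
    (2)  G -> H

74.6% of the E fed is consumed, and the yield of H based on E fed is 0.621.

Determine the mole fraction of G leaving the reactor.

Conversion of E: E consumed = 1ξ₁ = 0.746 × 294 → ξ₁ = 219.3 mol/s.
Yield of H: 1ξ₂ / 294 = 0.621 → ξ₂ = 182.6 mol/s.
Outlet amounts (n = n₀ + Σ ν·ξ):
  E: 294 − 1(219.3) = 74.68
  G: 0 + 1(219.3) − 1(182.6) = 36.75
  H: 0 + 1(182.6) = 182.6
Total out = 294 mol/s; y_G = 36.75 / 294 = 0.125.

0.125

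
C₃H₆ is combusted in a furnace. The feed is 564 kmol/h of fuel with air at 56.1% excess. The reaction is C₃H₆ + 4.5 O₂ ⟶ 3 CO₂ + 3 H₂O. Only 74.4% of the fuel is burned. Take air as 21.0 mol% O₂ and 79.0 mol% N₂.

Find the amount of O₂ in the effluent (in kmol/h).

2070 kmol/h

Stoichiometric O₂ = 4.5 × 564 = 2538 kmol/h; O₂ fed = 2538 × 1.561 = 3962 kmol/h.
N₂ fed = 3962 × 79/21 = 14900 kmol/h.
Fuel reacted = 0.744 × 564 → ξ = 419.6 kmol/h.
Outlet (n = n₀ + ν ξ):
  C₃H₆: 564 − 1(419.6) = 144.4
  O₂: 3962 − 4.5(419.6) = 2074
  N₂: 14900 (inert)
  CO₂: 0 + 3(419.6) = 1259
  H₂O: 0 + 3(419.6) = 1259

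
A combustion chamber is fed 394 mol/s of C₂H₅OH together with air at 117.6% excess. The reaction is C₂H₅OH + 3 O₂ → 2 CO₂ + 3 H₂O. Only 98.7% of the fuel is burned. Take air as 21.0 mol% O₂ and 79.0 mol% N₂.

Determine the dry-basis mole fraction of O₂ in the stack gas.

0.118

Stoichiometric O₂ = 3 × 394 = 1182 mol/s; O₂ fed = 1182 × 2.176 = 2572 mol/s.
N₂ fed = 2572 × 79/21 = 9676 mol/s.
Fuel reacted = 0.987 × 394 → ξ = 388.9 mol/s.
Outlet (n = n₀ + ν ξ):
  C₂H₅OH: 394 − 1(388.9) = 5.122
  O₂: 2572 − 3(388.9) = 1405
  N₂: 9676 (inert)
  CO₂: 0 + 2(388.9) = 777.8
  H₂O: 0 + 3(388.9) = 1167
Dry total = 11860 mol/s; y_O₂ (dry) = 1405 / 11860 = 0.1185.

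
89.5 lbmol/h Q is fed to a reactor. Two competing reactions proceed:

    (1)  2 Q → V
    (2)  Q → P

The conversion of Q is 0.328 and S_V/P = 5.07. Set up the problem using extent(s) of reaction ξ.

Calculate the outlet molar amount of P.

2.64 lbmol/h

Conversion of Q: Q consumed = 0.328 × 89.5 = 29.36 lbmol/h = 2ξ₁ + 1ξ₂.
Selectivity: 1ξ₁ / (1ξ₂) = 5.07 → ξ₁ = 5.07 ξ₂.
Substitute: (2·5.07 + 1) ξ₂ = 29.36 → ξ₂ = 2.635 lbmol/h, ξ₁ = 13.36 lbmol/h.
Outlet amounts (n = n₀ + Σ ν·ξ):
  Q: 89.5 − 2(13.36) − 1(2.635) = 60.14
  V: 0 + 1(13.36) = 13.36
  P: 0 + 1(2.635) = 2.635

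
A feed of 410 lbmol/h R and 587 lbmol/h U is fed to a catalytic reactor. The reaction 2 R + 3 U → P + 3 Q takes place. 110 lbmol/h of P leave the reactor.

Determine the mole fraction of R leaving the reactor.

For P: n = n₀ + 1ξ → 110 = 0 + 1ξ, giving ξ = 110 lbmol/h.
Outlet amounts (n = n₀ + ν ξ):
  R: 410 − 2(110) = 190
  U: 587 − 3(110) = 257
  P: 0 + 1(110) = 110
  Q: 0 + 3(110) = 330
Total out = 887 lbmol/h; y_R = 190 / 887 = 0.2142.

0.214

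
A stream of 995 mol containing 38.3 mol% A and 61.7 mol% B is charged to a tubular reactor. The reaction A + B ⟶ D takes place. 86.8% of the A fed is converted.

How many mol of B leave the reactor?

A reacted = 0.868 × 381.1 = 330.8 mol; ν_A = −1, so ξ = 330.8/1 = 330.8 mol.
Outlet amounts (n = n₀ + ν ξ):
  A: 381.1 − 1(330.8) = 50.3
  B: 613.9 − 1(330.8) = 283.1
  D: 0 + 1(330.8) = 330.8

283 mol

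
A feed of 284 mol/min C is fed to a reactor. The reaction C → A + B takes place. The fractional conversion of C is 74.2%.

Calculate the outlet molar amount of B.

211 mol/min

C reacted = 0.742 × 284 = 210.7 mol/min; ν_C = −1, so ξ = 210.7/1 = 210.7 mol/min.
Outlet amounts (n = n₀ + ν ξ):
  C: 284 − 1(210.7) = 73.27
  A: 0 + 1(210.7) = 210.7
  B: 0 + 1(210.7) = 210.7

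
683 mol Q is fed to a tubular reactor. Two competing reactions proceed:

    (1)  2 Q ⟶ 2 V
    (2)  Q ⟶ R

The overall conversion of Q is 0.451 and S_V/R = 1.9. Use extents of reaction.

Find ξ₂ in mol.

Conversion of Q: Q consumed = 0.451 × 683 = 308 mol = 2ξ₁ + 1ξ₂.
Selectivity: 2ξ₁ / (1ξ₂) = 1.9 → ξ₁ = 0.95 ξ₂.
Substitute: (2·0.95 + 1) ξ₂ = 308 → ξ₂ = 106.2 mol, ξ₁ = 100.9 mol.
Outlet amounts (n = n₀ + Σ ν·ξ):
  Q: 683 − 2(100.9) − 1(106.2) = 375
  V: 0 + 2(100.9) = 201.8
  R: 0 + 1(106.2) = 106.2

ξ₂ = 106 mol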